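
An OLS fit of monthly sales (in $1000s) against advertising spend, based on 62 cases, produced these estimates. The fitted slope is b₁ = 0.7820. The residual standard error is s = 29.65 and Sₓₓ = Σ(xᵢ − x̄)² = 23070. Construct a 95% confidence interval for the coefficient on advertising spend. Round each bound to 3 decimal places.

(0.392, 1.172)

SE(b₁) = s/√Sₓₓ = 29.65/√23070 = 0.195209.
df = n − 2 = 60.
t* = t_{0.025, 60} = 2.000298.
Margin = t* × SE = 2.000298 × 0.195209 = 0.39048.
CI: 0.7820 ± 0.39048 → (0.392, 1.172).
With 95% confidence, each one-unit increase in advertising spend is associated with a change of between 0.392 and 1.172 $1000s in monthly sales.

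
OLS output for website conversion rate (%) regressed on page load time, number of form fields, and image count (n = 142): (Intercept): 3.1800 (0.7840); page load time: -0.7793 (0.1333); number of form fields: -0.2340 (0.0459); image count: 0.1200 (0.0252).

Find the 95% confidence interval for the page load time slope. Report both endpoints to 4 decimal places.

(-1.0429, -0.5157)

Read off: b = -0.7793, SE = 0.1333 for page load time.
df = n − k − 1 = 142 − 3 − 1 = 138.
t* = t_{0.025, 138} = 1.977304.
Margin = t* × SE = 1.977304 × 0.1333 = 0.263575.
CI: -0.7793 ± 0.263575 → (-1.0429, -0.5157).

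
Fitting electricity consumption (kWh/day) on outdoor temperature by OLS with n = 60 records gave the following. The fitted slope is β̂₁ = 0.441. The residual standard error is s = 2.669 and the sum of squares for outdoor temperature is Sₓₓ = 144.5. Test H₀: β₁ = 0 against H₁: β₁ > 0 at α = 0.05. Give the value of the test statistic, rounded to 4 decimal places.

SE(β̂₁) = s/√Sₓₓ = 2.669/√144.5 = 0.222032.
t = 0.441 / 0.222032 = 1.9862.
df = n − 2 = 58.
One-sided p ≈ 0.0259, which is < 0.05, so reject H₀.
There is evidence that the true slope on outdoor temperature is positive.

t = 1.9862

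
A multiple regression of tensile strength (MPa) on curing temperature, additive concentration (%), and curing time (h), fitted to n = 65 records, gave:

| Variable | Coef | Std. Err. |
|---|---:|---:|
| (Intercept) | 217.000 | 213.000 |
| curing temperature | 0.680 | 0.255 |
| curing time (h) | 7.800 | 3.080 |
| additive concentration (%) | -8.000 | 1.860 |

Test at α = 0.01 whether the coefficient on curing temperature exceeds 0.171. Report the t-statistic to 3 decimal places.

Read off: b = 0.680, SE = 0.255 for curing temperature.
H₀: β₁ = 0.171 vs H₁: β₁ > 0.171.
t = (0.680 − 0.171) / 0.255 = 1.996.
df = n − k − 1 = 65 − 3 − 1 = 61.
One-sided p ≈ 0.0252, which is ≥ 0.01, so fail to reject H₀.
The data do not give significant evidence that the true slope on curing temperature exceeds 0.171 MPa per unit, holding the other predictors fixed.

t = 1.996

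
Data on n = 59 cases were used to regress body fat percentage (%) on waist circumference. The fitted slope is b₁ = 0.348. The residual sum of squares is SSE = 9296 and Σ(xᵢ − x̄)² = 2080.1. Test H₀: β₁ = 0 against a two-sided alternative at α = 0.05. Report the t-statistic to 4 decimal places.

MSE = SSE/(n − 2) = 9296/57 = 163.088.
SE(b₁) = √(MSE/Sₓₓ) = √(163.088/2080.1) = 0.280007.
t = 0.348 / 0.280007 = 1.2428.
df = n − 2 = 57.
Two-sided p ≈ 0.2190, which is ≥ 0.05, so fail to reject H₀.
The data do not give significant evidence of an association between waist circumference and body fat percentage.

t = 1.2428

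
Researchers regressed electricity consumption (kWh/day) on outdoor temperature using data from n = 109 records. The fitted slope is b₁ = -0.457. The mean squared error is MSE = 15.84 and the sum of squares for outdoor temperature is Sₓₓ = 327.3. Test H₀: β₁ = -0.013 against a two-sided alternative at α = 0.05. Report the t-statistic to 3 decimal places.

SE(b₁) = √(MSE/Sₓₓ) = √(15.84/327.3) = 0.219991.
t = (-0.457 − (-0.013)) / 0.219991 = -2.018.
df = n − 2 = 107.
Two-sided p ≈ 0.0461, which is < 0.05, so reject H₀.
There is evidence that the true slope on outdoor temperature differs from -0.013 kWh/day per unit.

t = -2.018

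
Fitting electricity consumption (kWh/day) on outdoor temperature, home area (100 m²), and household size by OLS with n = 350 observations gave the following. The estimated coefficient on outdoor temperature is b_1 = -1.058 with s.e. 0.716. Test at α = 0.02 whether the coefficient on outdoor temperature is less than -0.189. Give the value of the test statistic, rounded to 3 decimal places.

t = -1.214

H₀: β₁ = -0.189 vs H₁: β₁ < -0.189.
t = (b_1 − β₁⁰)/SE = (-1.058 − (-0.189)) / 0.716 = -1.214.
df = n − k − 1 = 350 − 3 − 1 = 346.
One-sided p ≈ 0.1128, which is ≥ 0.02, so fail to reject H₀.
The data do not give significant evidence that the true slope on outdoor temperature is below -0.189 kWh/day per unit, holding the other predictors fixed.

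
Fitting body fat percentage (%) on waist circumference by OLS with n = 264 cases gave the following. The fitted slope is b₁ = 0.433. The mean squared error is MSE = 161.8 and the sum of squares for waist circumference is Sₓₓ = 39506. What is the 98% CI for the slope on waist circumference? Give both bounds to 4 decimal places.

(0.2832, 0.5828)

SE(b₁) = √(MSE/Sₓₓ) = √(161.8/39506) = 0.0639967.
df = n − 2 = 262.
t* = t_{0.01, 262} = 2.340665.
Margin = t* × SE = 2.340665 × 0.0639967 = 0.149795.
CI: 0.433 ± 0.149795 → (0.2832, 0.5828).
With 98% confidence, each one-unit increase in waist circumference is associated with a change of between 0.2832 and 0.5828 % in body fat percentage.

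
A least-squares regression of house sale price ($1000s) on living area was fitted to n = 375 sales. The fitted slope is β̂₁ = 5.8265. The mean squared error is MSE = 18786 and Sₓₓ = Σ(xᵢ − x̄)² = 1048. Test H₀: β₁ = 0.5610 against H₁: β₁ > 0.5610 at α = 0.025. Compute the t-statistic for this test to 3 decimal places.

SE(β̂₁) = √(MSE/Sₓₓ) = √(18786/1048) = 4.23386.
t = (5.8265 − 0.5610) / 4.23386 = 1.244.
df = n − 2 = 373.
One-sided p ≈ 0.1072, which is ≥ 0.025, so fail to reject H₀.
The data do not give significant evidence that the true slope on living area exceeds 0.5610 $1000s per unit.

t = 1.244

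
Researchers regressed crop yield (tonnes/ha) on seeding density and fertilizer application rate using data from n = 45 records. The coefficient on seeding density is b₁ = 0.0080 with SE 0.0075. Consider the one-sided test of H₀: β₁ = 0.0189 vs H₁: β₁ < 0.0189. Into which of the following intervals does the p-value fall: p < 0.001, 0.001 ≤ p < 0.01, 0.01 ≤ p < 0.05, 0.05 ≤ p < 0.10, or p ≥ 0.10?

0.05 ≤ p < 0.10

t = (0.0080 − 0.0189) / 0.0075 = -1.453.
df = n − k − 1 = 45 − 2 − 1 = 42.
One-sided p = P(T_{42} < t) ≈ 0.0768.
So 0.05 ≤ p < 0.10.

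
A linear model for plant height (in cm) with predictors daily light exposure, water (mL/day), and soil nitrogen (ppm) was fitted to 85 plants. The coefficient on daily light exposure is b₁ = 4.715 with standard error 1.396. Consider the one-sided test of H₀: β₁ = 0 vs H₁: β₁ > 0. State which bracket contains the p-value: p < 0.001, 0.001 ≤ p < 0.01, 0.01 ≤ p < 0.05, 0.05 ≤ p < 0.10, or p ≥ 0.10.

t = 4.715 / 1.396 = 3.378.
df = n − k − 1 = 85 − 3 − 1 = 81.
One-sided p = P(T_{81} > t) ≈ 0.0006.
So p < 0.001.

p < 0.001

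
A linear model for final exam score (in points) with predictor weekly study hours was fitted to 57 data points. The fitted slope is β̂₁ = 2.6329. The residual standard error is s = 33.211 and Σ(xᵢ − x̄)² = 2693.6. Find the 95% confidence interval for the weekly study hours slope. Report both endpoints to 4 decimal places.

SE(β̂₁) = s/√Sₓₓ = 33.211/√2693.6 = 0.639905.
df = n − 2 = 55.
t* = t_{0.025, 55} = 2.004045.
Margin = t* × SE = 2.004045 × 0.639905 = 1.282398.
CI: 2.6329 ± 1.282398 → (1.3505, 3.9153).
With 95% confidence, each one-unit increase in weekly study hours is associated with a change of between 1.3505 and 3.9153 points in final exam score.

(1.3505, 3.9153)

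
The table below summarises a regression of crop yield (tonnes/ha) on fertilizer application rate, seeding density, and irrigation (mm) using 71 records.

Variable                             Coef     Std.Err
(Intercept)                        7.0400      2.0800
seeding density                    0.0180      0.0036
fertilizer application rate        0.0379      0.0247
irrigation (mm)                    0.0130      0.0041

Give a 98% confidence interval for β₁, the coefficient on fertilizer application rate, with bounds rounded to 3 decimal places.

Read off: b = 0.0379, SE = 0.0247 for fertilizer application rate.
df = n − k − 1 = 71 − 3 − 1 = 67.
t* = t_{0.01, 67} = 2.383302.
Margin = t* × SE = 2.383302 × 0.0247 = 0.05887.
CI: 0.0379 ± 0.05887 → (-0.021, 0.097).

(-0.021, 0.097)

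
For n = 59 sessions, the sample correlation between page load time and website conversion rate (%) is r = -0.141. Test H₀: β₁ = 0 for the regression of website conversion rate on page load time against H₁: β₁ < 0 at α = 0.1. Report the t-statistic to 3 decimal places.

t = r·√(n − 2)/√(1 − r²) = -0.141·√57/√0.980119 = -1.075.
df = n − 2 = 57.
One-sided p ≈ 0.1434, which is ≥ 0.1, so fail to reject H₀.
The data do not give significant evidence of a linear association between page load time and website conversion rate.

t = -1.075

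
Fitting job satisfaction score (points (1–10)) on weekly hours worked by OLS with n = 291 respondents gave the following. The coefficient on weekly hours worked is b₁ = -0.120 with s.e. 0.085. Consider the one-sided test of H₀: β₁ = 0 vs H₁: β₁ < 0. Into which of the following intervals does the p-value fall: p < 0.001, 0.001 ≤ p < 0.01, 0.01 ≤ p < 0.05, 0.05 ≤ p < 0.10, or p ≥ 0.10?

t = -0.120 / 0.085 = -1.412.
df = n − 2 = 291 − 2 = 289.
One-sided p = P(T_{289} < t) ≈ 0.0795.
So 0.05 ≤ p < 0.10.

0.05 ≤ p < 0.10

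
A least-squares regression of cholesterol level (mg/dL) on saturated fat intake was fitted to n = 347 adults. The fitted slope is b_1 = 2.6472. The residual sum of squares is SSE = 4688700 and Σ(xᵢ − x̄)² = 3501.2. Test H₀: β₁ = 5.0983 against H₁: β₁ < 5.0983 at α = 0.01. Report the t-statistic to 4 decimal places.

t = -1.2441

MSE = SSE/(n − 2) = 4688700/345 = 13590.4.
SE(b_1) = √(MSE/Sₓₓ) = √(13590.4/3501.2) = 1.97019.
t = (2.6472 − 5.0983) / 1.97019 = -1.2441.
df = n − 2 = 345.
One-sided p ≈ 0.1072, which is ≥ 0.01, so fail to reject H₀.
The data do not give significant evidence that the true slope on saturated fat intake is below 5.0983 mg/dL per unit.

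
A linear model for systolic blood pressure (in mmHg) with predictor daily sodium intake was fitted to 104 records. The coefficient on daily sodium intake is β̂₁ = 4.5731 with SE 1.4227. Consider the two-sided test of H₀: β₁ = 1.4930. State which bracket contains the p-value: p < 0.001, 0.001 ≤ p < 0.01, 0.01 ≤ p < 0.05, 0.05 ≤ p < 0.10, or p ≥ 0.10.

t = (4.5731 − 1.4930) / 1.4227 = 2.165.
df = n − 2 = 104 − 2 = 102.
Two-sided p = 2·P(T_{102} > |t|) ≈ 0.0327.
So 0.01 ≤ p < 0.05.

0.01 ≤ p < 0.05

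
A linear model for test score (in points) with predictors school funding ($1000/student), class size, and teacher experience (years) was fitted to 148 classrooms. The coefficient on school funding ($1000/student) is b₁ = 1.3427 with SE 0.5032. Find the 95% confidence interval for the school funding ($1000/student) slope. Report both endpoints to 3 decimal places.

(0.348, 2.337)

df = n − k − 1 = 148 − 3 − 1 = 144.
t* = t_{0.025, 144} = 1.976575.
Margin = t* × SE = 1.976575 × 0.5032 = 0.99461.
CI: 1.3427 ± 0.99461 → (0.348, 2.337).
With 95% confidence, each one-unit increase in school funding ($1000/student) is associated with a change of between 0.348 and 2.337 points in test score, holding the other predictors fixed.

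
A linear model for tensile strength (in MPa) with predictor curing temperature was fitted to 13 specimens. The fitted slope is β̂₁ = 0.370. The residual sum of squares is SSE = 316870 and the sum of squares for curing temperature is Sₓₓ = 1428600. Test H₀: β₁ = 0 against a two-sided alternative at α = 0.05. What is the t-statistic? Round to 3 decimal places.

MSE = SSE/(n − 2) = 316870/11 = 28806.4.
SE(β̂₁) = √(MSE/Sₓₓ) = √(28806.4/1428600) = 0.142.
t = 0.370 / 0.142 = 2.606.
df = n − 2 = 11.
Two-sided p ≈ 0.0244, which is < 0.05, so reject H₀.
There is evidence that curing temperature is associated with tensile strength.

t = 2.606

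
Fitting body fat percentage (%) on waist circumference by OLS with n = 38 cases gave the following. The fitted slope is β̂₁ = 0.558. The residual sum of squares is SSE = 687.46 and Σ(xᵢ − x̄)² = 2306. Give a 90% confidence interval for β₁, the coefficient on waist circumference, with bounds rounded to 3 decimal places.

MSE = SSE/(n − 2) = 687.46/36 = 19.0961.
SE(β̂₁) = √(MSE/Sₓₓ) = √(19.0961/2306) = 0.0910003.
df = n − 2 = 36.
t* = t_{0.05, 36} = 1.688298.
Margin = t* × SE = 1.688298 × 0.0910003 = 0.15364.
CI: 0.558 ± 0.15364 → (0.404, 0.712).
With 90% confidence, each one-unit increase in waist circumference is associated with a change of between 0.404 and 0.712 % in body fat percentage.

(0.404, 0.712)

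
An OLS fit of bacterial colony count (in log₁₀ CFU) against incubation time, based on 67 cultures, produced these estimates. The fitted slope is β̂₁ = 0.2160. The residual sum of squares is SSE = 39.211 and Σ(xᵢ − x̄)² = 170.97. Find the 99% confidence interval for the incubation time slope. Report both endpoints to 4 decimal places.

(0.0584, 0.3736)

MSE = SSE/(n − 2) = 39.211/65 = 0.603246.
SE(β̂₁) = √(MSE/Sₓₓ) = √(0.603246/170.97) = 0.0594001.
df = n − 2 = 65.
t* = t_{0.005, 65} = 2.653604.
Margin = t* × SE = 2.653604 × 0.0594001 = 0.157624.
CI: 0.2160 ± 0.157624 → (0.0584, 0.3736).
With 99% confidence, each one-unit increase in incubation time is associated with a change of between 0.0584 and 0.3736 log₁₀ CFU in bacterial colony count.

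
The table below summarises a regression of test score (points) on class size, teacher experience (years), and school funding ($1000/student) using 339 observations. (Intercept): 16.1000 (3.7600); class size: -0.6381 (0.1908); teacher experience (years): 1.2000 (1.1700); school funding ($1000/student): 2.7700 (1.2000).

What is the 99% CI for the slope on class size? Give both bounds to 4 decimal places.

Read off: b = -0.6381, SE = 0.1908 for class size.
df = n − k − 1 = 339 − 3 − 1 = 335.
t* = t_{0.005, 335} = 2.590585.
Margin = t* × SE = 2.590585 × 0.1908 = 0.494284.
CI: -0.6381 ± 0.494284 → (-1.1324, -0.1438).

(-1.1324, -0.1438)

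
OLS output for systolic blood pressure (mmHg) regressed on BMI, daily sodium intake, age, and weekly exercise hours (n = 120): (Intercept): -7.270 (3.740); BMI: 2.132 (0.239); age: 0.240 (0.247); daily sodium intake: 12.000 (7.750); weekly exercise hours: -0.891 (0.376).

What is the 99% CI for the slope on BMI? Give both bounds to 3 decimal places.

Read off: b = 2.132, SE = 0.239 for BMI.
df = n − k − 1 = 120 − 4 − 1 = 115.
t* = t_{0.005, 115} = 2.619258.
Margin = t* × SE = 2.619258 × 0.239 = 0.62600.
CI: 2.132 ± 0.62600 → (1.506, 2.758).

(1.506, 2.758)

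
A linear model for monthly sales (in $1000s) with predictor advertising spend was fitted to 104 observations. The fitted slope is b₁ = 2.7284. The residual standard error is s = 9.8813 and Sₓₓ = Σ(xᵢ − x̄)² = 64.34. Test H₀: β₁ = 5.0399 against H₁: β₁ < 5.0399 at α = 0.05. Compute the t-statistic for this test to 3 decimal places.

t = -1.876

SE(b₁) = s/√Sₓₓ = 9.8813/√64.34 = 1.23189.
t = (2.7284 − 5.0399) / 1.23189 = -1.876.
df = n − 2 = 102.
One-sided p ≈ 0.0317, which is < 0.05, so reject H₀.
There is evidence that the true slope on advertising spend is below 5.0399 $1000s per unit.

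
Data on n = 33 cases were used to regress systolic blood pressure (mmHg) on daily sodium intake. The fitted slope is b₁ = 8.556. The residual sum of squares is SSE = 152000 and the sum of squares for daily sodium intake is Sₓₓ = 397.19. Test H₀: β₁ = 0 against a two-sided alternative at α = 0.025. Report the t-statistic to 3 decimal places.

t = 2.435

MSE = SSE/(n − 2) = 152000/31 = 4903.23.
SE(b₁) = √(MSE/Sₓₓ) = √(4903.23/397.19) = 3.51351.
t = 8.556 / 3.51351 = 2.435.
df = n − 2 = 31.
Two-sided p ≈ 0.0208, which is < 0.025, so reject H₀.
There is evidence that daily sodium intake is associated with systolic blood pressure.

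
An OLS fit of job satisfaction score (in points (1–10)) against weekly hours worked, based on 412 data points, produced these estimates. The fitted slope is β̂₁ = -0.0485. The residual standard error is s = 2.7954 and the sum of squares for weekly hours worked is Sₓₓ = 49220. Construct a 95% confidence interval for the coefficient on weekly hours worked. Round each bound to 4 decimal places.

SE(β̂₁) = s/√Sₓₓ = 2.7954/√49220 = 0.0126001.
df = n − 2 = 410.
t* = t_{0.025, 410} = 1.965767.
Margin = t* × SE = 1.965767 × 0.0126001 = 0.024769.
CI: -0.0485 ± 0.024769 → (-0.0733, -0.0237).
With 95% confidence, each one-unit increase in weekly hours worked is associated with a change of between -0.0733 and -0.0237 points (1–10) in job satisfaction score.

(-0.0733, -0.0237)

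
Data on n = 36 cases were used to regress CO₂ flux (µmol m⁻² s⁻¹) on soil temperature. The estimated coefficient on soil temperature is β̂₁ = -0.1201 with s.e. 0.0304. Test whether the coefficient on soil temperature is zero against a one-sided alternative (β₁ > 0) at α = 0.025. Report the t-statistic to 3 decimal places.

t = -3.951

H₀: β₁ = 0 vs H₁: β₁ > 0.
t = (β̂₁ − β₁⁰)/SE = -0.1201 / 0.0304 = -3.951.
df = n − 2 = 36 − 2 = 34.
One-sided p ≈ 0.9998, which is ≥ 0.025, so fail to reject H₀.
The data do not give significant evidence that the true slope on soil temperature is positive.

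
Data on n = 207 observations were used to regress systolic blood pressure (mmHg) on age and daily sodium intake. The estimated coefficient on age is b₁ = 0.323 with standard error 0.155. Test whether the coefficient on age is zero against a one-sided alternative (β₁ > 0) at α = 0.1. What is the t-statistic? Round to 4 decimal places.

H₀: β₁ = 0 vs H₁: β₁ > 0.
t = (b₁ − β₁⁰)/SE = 0.323 / 0.155 = 2.0839.
df = n − k − 1 = 207 − 2 − 1 = 204.
One-sided p ≈ 0.0192, which is < 0.1, so reject H₀.
There is evidence that the true slope on age is positive, holding the other predictors fixed.

t = 2.0839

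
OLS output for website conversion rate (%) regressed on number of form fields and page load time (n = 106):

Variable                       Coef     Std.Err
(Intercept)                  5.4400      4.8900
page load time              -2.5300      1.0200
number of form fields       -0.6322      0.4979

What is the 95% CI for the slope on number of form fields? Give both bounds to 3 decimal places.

Read off: b = -0.6322, SE = 0.4979 for number of form fields.
df = n − k − 1 = 106 − 2 − 1 = 103.
t* = t_{0.025, 103} = 1.983264.
Margin = t* × SE = 1.983264 × 0.4979 = 0.98747.
CI: -0.6322 ± 0.98747 → (-1.620, 0.355).

(-1.620, 0.355)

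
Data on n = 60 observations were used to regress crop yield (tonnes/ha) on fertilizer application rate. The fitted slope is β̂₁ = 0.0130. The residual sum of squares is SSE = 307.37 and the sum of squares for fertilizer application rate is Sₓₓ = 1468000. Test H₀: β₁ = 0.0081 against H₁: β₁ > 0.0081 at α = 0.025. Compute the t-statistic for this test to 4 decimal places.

t = 2.5789

MSE = SSE/(n − 2) = 307.37/58 = 5.29948.
SE(β̂₁) = √(MSE/Sₓₓ) = √(5.29948/1468000) = 0.0019.
t = (0.0130 − 0.0081) / 0.0019 = 2.5789.
df = n − 2 = 58.
One-sided p ≈ 0.0062, which is < 0.025, so reject H₀.
There is evidence that the true slope on fertilizer application rate exceeds 0.0081 tonnes/ha per unit.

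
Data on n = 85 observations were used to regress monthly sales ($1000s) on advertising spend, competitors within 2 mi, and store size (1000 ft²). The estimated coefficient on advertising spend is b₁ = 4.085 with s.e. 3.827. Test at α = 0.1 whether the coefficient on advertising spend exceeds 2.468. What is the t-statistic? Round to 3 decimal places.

t = 0.423

H₀: β₁ = 2.468 vs H₁: β₁ > 2.468.
t = (b₁ − β₁⁰)/SE = (4.085 − 2.468) / 3.827 = 0.423.
df = n − k − 1 = 85 − 3 − 1 = 81.
One-sided p ≈ 0.3369, which is ≥ 0.1, so fail to reject H₀.
The data do not give significant evidence that the true slope on advertising spend exceeds 2.468 $1000s per unit, holding the other predictors fixed.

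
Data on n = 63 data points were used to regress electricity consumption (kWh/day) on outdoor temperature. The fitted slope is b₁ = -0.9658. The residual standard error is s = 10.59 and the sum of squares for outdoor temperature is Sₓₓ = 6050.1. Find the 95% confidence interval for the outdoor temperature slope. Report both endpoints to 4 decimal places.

(-1.2380, -0.6936)

SE(b₁) = s/√Sₓₓ = 10.59/√6050.1 = 0.136149.
df = n − 2 = 61.
t* = t_{0.025, 61} = 1.999624.
Margin = t* × SE = 1.999624 × 0.136149 = 0.272247.
CI: -0.9658 ± 0.272247 → (-1.2380, -0.6936).
With 95% confidence, each one-unit increase in outdoor temperature is associated with a change of between -1.2380 and -0.6936 kWh/day in electricity consumption.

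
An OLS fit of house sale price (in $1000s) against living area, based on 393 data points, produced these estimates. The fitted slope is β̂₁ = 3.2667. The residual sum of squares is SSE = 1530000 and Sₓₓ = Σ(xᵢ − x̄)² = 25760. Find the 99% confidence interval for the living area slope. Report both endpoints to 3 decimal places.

MSE = SSE/(n − 2) = 1530000/391 = 3913.04.
SE(β̂₁) = √(MSE/Sₓₓ) = √(3913.04/25760) = 0.389748.
df = n − 2 = 391.
t* = t_{0.005, 391} = 2.588462.
Margin = t* × SE = 2.588462 × 0.389748 = 1.00885.
CI: 3.2667 ± 1.00885 → (2.258, 4.276).
With 99% confidence, each one-unit increase in living area is associated with a change of between 2.258 and 4.276 $1000s in house sale price.

(2.258, 4.276)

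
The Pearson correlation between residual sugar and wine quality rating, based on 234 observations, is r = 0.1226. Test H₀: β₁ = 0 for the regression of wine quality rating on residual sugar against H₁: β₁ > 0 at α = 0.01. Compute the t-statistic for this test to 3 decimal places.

t = r·√(n − 2)/√(1 − r²) = 0.1226·√232/√0.984969 = 1.882.
df = n − 2 = 232.
One-sided p ≈ 0.0306, which is ≥ 0.01, so fail to reject H₀.
The data do not give significant evidence of a linear association between residual sugar and wine quality rating.

t = 1.882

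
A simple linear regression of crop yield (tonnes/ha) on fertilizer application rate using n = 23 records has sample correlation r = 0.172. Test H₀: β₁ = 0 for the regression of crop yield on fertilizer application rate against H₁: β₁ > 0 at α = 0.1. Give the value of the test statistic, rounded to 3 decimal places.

t = 0.800

t = r·√(n − 2)/√(1 − r²) = 0.172·√21/√0.970416 = 0.800.
df = n − 2 = 21.
One-sided p ≈ 0.2163, which is ≥ 0.1, so fail to reject H₀.
The data do not give significant evidence of a linear association between fertilizer application rate and crop yield.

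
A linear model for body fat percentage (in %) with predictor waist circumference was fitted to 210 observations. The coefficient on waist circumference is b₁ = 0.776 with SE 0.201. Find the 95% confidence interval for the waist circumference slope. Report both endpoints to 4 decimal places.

(0.3797, 1.1723)

df = n − 2 = 210 − 2 = 208.
t* = t_{0.025, 208} = 1.971435.
Margin = t* × SE = 1.971435 × 0.201 = 0.396258.
CI: 0.776 ± 0.396258 → (0.3797, 1.1723).
With 95% confidence, each one-unit increase in waist circumference is associated with a change of between 0.3797 and 1.1723 % in body fat percentage.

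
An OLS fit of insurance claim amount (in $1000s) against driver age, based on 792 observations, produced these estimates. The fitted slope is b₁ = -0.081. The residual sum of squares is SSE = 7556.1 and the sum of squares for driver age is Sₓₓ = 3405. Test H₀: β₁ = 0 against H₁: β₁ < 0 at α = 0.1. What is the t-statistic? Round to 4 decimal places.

t = -1.5283

MSE = SSE/(n − 2) = 7556.1/790 = 9.56468.
SE(b₁) = √(MSE/Sₓₓ) = √(9.56468/3405) = 0.0530001.
t = -0.081 / 0.0530001 = -1.5283.
df = n − 2 = 790.
One-sided p ≈ 0.0634, which is < 0.1, so reject H₀.
There is evidence that the true slope on driver age is negative.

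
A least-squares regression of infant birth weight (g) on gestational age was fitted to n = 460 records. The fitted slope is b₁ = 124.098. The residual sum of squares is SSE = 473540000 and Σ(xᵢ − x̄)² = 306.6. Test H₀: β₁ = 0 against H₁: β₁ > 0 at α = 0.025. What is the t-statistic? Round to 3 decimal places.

t = 2.137

MSE = SSE/(n − 2) = 473540000/458 = 1.03393e+06.
SE(b₁) = √(MSE/Sₓₓ) = √(1.03393e+06/306.6) = 58.071.
t = 124.098 / 58.071 = 2.137.
df = n − 2 = 458.
One-sided p ≈ 0.0166, which is < 0.025, so reject H₀.
There is evidence that the true slope on gestational age is positive.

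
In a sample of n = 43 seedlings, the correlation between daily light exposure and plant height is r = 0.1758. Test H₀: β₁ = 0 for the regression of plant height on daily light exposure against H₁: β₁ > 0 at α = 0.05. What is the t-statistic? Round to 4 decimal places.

t = 1.1435

t = r·√(n − 2)/√(1 − r²) = 0.1758·√41/√0.969094 = 1.1435.
df = n − 2 = 41.
One-sided p ≈ 0.1297, which is ≥ 0.05, so fail to reject H₀.
The data do not give significant evidence of a linear association between daily light exposure and plant height.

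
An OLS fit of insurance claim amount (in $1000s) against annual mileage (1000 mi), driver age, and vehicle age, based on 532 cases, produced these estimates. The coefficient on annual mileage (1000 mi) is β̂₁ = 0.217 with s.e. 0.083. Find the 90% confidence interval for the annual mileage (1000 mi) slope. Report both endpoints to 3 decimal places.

df = n − k − 1 = 532 − 3 − 1 = 528.
t* = t_{0.05, 528} = 1.647745.
Margin = t* × SE = 1.647745 × 0.083 = 0.13676.
CI: 0.217 ± 0.13676 → (0.080, 0.354).
With 90% confidence, each one-unit increase in annual mileage (1000 mi) is associated with a change of between 0.080 and 0.354 $1000s in insurance claim amount, holding the other predictors fixed.

(0.080, 0.354)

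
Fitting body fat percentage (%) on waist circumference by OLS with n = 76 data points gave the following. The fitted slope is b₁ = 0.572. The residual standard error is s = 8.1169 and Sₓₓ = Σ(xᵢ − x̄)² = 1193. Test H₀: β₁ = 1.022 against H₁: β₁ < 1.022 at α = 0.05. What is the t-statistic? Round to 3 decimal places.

t = -1.915

SE(b₁) = s/√Sₓₓ = 8.1169/√1193 = 0.235001.
t = (0.572 − 1.022) / 0.235001 = -1.915.
df = n − 2 = 74.
One-sided p ≈ 0.0297, which is < 0.05, so reject H₀.
There is evidence that the true slope on waist circumference is below 1.022 % per unit.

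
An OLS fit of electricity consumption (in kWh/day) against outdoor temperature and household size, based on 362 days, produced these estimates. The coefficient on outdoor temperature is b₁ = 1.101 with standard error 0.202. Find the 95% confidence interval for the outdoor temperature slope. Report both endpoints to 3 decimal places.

df = n − k − 1 = 362 − 2 − 1 = 359.
t* = t_{0.025, 359} = 1.966594.
Margin = t* × SE = 1.966594 × 0.202 = 0.39725.
CI: 1.101 ± 0.39725 → (0.704, 1.498).
With 95% confidence, each one-unit increase in outdoor temperature is associated with a change of between 0.704 and 1.498 kWh/day in electricity consumption, holding the other predictors fixed.

(0.704, 1.498)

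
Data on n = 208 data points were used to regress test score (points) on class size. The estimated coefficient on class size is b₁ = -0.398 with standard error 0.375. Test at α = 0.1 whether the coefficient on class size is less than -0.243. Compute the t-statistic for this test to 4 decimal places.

t = -0.4133

H₀: β₁ = -0.243 vs H₁: β₁ < -0.243.
t = (b₁ − β₁⁰)/SE = (-0.398 − (-0.243)) / 0.375 = -0.4133.
df = n − 2 = 208 − 2 = 206.
One-sided p ≈ 0.3399, which is ≥ 0.1, so fail to reject H₀.
The data do not give significant evidence that the true slope on class size is below -0.243 points per unit.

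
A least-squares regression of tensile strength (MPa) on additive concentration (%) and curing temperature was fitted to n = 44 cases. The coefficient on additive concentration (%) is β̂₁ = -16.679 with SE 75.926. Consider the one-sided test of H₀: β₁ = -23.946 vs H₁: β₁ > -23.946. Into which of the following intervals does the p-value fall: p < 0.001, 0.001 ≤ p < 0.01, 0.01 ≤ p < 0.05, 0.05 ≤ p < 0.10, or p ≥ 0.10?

p ≥ 0.10

t = (-16.679 − (-23.946)) / 75.926 = 0.096.
df = n − k − 1 = 44 − 2 − 1 = 41.
One-sided p = P(T_{41} > t) ≈ 0.4621.
So p ≥ 0.10.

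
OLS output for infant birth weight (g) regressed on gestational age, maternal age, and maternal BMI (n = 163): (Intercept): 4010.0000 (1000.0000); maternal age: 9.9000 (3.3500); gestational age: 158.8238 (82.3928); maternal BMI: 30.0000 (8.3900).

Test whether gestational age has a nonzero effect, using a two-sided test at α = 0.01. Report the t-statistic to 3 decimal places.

Read off: b = 158.8238, SE = 82.3928 for gestational age.
H₀: β₁ = 0 vs H₁: β₁ ≠ 0.
t = 158.8238 / 82.3928 = 1.928.
df = n − k − 1 = 163 − 3 − 1 = 159.
Two-sided p ≈ 0.0557, which is ≥ 0.01, so fail to reject H₀.
The data do not give significant evidence of an association between gestational age and infant birth weight, after adjusting for the other predictors.

t = 1.928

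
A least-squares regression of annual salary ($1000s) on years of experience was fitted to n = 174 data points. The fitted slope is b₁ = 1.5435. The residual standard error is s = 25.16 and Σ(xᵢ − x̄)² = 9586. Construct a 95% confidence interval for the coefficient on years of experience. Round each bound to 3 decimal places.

(1.036, 2.051)

SE(b₁) = s/√Sₓₓ = 25.16/√9586 = 0.256976.
df = n − 2 = 172.
t* = t_{0.025, 172} = 1.973852.
Margin = t* × SE = 1.973852 × 0.256976 = 0.50723.
CI: 1.5435 ± 0.50723 → (1.036, 2.051).
With 95% confidence, each one-unit increase in years of experience is associated with a change of between 1.036 and 2.051 $1000s in annual salary.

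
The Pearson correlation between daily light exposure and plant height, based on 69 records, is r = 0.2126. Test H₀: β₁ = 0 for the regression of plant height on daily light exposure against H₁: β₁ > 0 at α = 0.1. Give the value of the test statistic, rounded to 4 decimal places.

t = 1.7809

t = r·√(n − 2)/√(1 − r²) = 0.2126·√67/√0.954801 = 1.7809.
df = n − 2 = 67.
One-sided p ≈ 0.0397, which is < 0.1, so reject H₀.
There is evidence of a linear association between daily light exposure and plant height.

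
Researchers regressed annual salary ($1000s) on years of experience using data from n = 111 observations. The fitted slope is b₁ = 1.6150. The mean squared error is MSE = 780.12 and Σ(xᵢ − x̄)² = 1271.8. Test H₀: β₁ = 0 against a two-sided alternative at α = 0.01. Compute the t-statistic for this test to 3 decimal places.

t = 2.062

SE(b₁) = √(MSE/Sₓₓ) = √(780.12/1271.8) = 0.783198.
t = 1.6150 / 0.783198 = 2.062.
df = n − 2 = 109.
Two-sided p ≈ 0.0416, which is ≥ 0.01, so fail to reject H₀.
The data do not give significant evidence of an association between years of experience and annual salary.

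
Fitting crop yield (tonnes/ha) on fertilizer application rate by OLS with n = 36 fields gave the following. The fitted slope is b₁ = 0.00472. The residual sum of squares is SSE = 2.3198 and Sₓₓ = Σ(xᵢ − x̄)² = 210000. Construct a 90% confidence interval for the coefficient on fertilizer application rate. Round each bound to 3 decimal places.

(0.004, 0.006)

MSE = SSE/(n − 2) = 2.3198/34 = 0.0682294.
SE(b₁) = √(MSE/Sₓₓ) = √(0.0682294/210000) = 0.000570002.
df = n − 2 = 34.
t* = t_{0.05, 34} = 1.690924.
Margin = t* × SE = 1.690924 × 0.000570002 = 0.00096.
CI: 0.00472 ± 0.00096 → (0.004, 0.006).
With 90% confidence, each one-unit increase in fertilizer application rate is associated with a change of between 0.004 and 0.006 tonnes/ha in crop yield.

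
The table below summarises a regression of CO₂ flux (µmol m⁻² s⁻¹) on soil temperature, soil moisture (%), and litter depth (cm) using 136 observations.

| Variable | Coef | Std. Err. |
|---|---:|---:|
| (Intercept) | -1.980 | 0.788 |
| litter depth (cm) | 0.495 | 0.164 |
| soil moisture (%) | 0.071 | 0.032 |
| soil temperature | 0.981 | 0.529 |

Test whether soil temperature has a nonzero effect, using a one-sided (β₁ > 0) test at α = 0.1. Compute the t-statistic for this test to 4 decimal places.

t = 1.8544

Read off: b = 0.981, SE = 0.529 for soil temperature.
H₀: β₁ = 0 vs H₁: β₁ > 0.
t = 0.981 / 0.529 = 1.8544.
df = n − k − 1 = 136 − 3 − 1 = 132.
One-sided p ≈ 0.0330, which is < 0.1, so reject H₀.
There is evidence that the true slope on soil temperature is positive, holding the other predictors fixed.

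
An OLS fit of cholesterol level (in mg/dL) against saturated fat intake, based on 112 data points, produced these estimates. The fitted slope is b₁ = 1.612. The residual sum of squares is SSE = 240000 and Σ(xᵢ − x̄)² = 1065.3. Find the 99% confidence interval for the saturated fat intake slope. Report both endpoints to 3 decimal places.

(-2.139, 5.363)

MSE = SSE/(n − 2) = 240000/110 = 2181.82.
SE(b₁) = √(MSE/Sₓₓ) = √(2181.82/1065.3) = 1.43111.
df = n − 2 = 110.
t* = t_{0.005, 110} = 2.621265.
Margin = t* × SE = 2.621265 × 1.43111 = 3.75132.
CI: 1.612 ± 3.75132 → (-2.139, 5.363).
With 99% confidence, each one-unit increase in saturated fat intake is associated with a change of between -2.139 and 5.363 mg/dL in cholesterol level.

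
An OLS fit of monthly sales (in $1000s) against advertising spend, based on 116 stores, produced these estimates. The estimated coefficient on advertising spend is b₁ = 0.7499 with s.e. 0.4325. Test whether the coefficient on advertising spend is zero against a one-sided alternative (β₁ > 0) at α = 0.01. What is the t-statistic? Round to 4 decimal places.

H₀: β₁ = 0 vs H₁: β₁ > 0.
t = (b₁ − β₁⁰)/SE = 0.7499 / 0.4325 = 1.7339.
df = n − 2 = 116 − 2 = 114.
One-sided p ≈ 0.0428, which is ≥ 0.01, so fail to reject H₀.
The data do not give significant evidence that the true slope on advertising spend is positive.

t = 1.7339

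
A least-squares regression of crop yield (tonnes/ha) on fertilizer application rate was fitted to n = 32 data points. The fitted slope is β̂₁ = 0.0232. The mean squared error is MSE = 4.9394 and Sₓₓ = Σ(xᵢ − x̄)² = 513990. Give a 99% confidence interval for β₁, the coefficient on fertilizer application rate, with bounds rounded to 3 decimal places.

(0.015, 0.032)

SE(β̂₁) = √(MSE/Sₓₓ) = √(4.9394/513990) = 0.00309999.
df = n − 2 = 30.
t* = t_{0.005, 30} = 2.749996.
Margin = t* × SE = 2.749996 × 0.00309999 = 0.00852.
CI: 0.0232 ± 0.00852 → (0.015, 0.032).
With 99% confidence, each one-unit increase in fertilizer application rate is associated with a change of between 0.015 and 0.032 tonnes/ha in crop yield.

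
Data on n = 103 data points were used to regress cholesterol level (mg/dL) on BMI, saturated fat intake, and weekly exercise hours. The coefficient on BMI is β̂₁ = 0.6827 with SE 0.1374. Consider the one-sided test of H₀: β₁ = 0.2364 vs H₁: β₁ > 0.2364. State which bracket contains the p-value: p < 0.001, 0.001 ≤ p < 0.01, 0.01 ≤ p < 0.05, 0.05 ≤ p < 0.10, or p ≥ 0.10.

p < 0.001

t = (0.6827 − 0.2364) / 0.1374 = 3.248.
df = n − k − 1 = 103 − 3 − 1 = 99.
One-sided p = P(T_{99} > t) ≈ 0.0008.
So p < 0.001.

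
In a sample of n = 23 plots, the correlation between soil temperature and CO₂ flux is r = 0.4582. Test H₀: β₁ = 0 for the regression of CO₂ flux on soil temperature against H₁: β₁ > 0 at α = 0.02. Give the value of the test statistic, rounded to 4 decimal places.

t = r·√(n − 2)/√(1 − r²) = 0.4582·√21/√0.790053 = 2.3623.
df = n − 2 = 21.
One-sided p ≈ 0.0139, which is < 0.02, so reject H₀.
There is evidence of a linear association between soil temperature and CO₂ flux.

t = 2.3623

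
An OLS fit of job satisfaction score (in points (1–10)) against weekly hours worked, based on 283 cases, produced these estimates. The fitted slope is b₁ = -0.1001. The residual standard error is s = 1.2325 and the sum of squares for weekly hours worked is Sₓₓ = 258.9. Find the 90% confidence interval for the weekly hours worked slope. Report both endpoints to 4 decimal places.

SE(b₁) = s/√Sₓₓ = 1.2325/√258.9 = 0.0765986.
df = n − 2 = 281.
t* = t_{0.05, 281} = 1.650294.
Margin = t* × SE = 1.650294 × 0.0765986 = 0.126410.
CI: -0.1001 ± 0.126410 → (-0.2265, 0.0263).
With 90% confidence, each one-unit increase in weekly hours worked is associated with a change of between -0.2265 and 0.0263 points (1–10) in job satisfaction score.

(-0.2265, 0.0263)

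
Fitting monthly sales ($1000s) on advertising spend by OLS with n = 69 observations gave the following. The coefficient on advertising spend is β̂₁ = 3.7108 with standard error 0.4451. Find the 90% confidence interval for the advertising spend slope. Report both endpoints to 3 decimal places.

(2.968, 4.453)

df = n − 2 = 69 − 2 = 67.
t* = t_{0.05, 67} = 1.667916.
Margin = t* × SE = 1.667916 × 0.4451 = 0.74239.
CI: 3.7108 ± 0.74239 → (2.968, 4.453).
With 90% confidence, each one-unit increase in advertising spend is associated with a change of between 2.968 and 4.453 $1000s in monthly sales.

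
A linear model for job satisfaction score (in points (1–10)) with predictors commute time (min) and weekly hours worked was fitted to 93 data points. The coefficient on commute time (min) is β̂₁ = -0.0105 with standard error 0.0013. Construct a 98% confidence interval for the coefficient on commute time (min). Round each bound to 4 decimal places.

df = n − k − 1 = 93 − 2 − 1 = 90.
t* = t_{0.01, 90} = 2.368497.
Margin = t* × SE = 2.368497 × 0.0013 = 0.003079.
CI: -0.0105 ± 0.003079 → (-0.0136, -0.0074).
With 98% confidence, each one-unit increase in commute time (min) is associated with a change of between -0.0136 and -0.0074 points (1–10) in job satisfaction score, holding the other predictors fixed.

(-0.0136, -0.0074)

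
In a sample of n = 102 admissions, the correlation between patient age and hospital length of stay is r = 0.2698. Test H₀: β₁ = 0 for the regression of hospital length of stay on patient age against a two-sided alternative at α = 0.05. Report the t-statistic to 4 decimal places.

t = r·√(n − 2)/√(1 − r²) = 0.2698·√100/√0.927208 = 2.8019.
df = n − 2 = 100.
Two-sided p ≈ 0.0061, which is < 0.05, so reject H₀.
There is evidence of a linear association between patient age and hospital length of stay.

t = 2.8019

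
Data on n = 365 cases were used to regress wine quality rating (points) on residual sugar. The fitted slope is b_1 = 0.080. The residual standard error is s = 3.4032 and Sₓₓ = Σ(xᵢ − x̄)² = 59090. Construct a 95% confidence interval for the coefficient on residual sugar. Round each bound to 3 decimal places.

(0.052, 0.108)

SE(b_1) = s/√Sₓₓ = 3.4032/√59090 = 0.0140001.
df = n − 2 = 363.
t* = t_{0.025, 363} = 1.966521.
Margin = t* × SE = 1.966521 × 0.0140001 = 0.02753.
CI: 0.080 ± 0.02753 → (0.052, 0.108).
With 95% confidence, each one-unit increase in residual sugar is associated with a change of between 0.052 and 0.108 points in wine quality rating.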